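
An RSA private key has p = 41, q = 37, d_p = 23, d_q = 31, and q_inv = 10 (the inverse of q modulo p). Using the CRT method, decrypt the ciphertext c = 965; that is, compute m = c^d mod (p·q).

955

m₁ = c^(d_p) mod p: c ≡ 22 (mod 41), and 22^23 mod 41 = 12.
m₂ = c^(d_q) mod q: c ≡ 3 (mod 37), and 3^31 mod 37 = 30.
h = q_inv·(m₁ − m₂) mod p = 10·(12 − 30) mod 41 = 25.
m = m₂ + h·q = 30 + 25·37 = 955.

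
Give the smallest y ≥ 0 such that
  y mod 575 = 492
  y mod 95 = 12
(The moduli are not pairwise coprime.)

gcd(575, 95) = 5 and 5 | (12 − 492), so the pair is consistent; merging gives y ≡ 10842 (mod 10925), where 10925 = lcm(575, 95).
The solution is unique modulo lcm(575, 95) = 10925.

10842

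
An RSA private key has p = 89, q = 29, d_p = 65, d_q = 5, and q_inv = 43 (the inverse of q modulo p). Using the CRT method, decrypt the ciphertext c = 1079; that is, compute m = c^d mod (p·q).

m₁ = c^(d_p) mod p: c ≡ 11 (mod 89), and 11^65 mod 89 = 81.
m₂ = c^(d_q) mod q: c ≡ 6 (mod 29), and 6^5 mod 29 = 4.
h = q_inv·(m₁ − m₂) mod p = 43·(81 − 4) mod 89 = 18.
m = m₂ + h·q = 4 + 18·29 = 526.

526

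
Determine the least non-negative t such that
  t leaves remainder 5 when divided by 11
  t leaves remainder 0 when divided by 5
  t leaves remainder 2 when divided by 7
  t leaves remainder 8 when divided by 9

From t ≡ 5 (mod 11) write t = 5 + 11s. Substituting into t ≡ 0 (mod 5) gives 11s ≡ 0 (mod 5), and since 1⁻¹ ≡ 1 (mod 5), s ≡ 0. Hence t ≡ 5 + 11·0 = 5 (mod 55).
From t ≡ 5 (mod 55) write t = 5 + 55s. Substituting into t ≡ 2 (mod 7) gives 55s ≡ 4 (mod 7), and since 6⁻¹ ≡ 6 (mod 7), s ≡ 3. Hence t ≡ 5 + 55·3 = 170 (mod 385).
From t ≡ 170 (mod 385) write t = 170 + 385s. Substituting into t ≡ 8 (mod 9) gives 385s ≡ 0 (mod 9), and since 7⁻¹ ≡ 4 (mod 9), s ≡ 0. Hence t ≡ 170 + 385·0 = 170 (mod 3465).

170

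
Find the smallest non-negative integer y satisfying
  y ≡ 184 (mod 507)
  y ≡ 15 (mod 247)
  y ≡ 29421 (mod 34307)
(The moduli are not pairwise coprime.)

1024324

gcd(507, 247) = 13 and 13 | (15 − 184), so the pair is consistent; merging gives y ≡ 3226 (mod 9633), where 9633 = lcm(507, 247).
gcd(9633, 34307) = 169 and 169 | (29421 − 3226), so the pair is consistent; merging gives y ≡ 1024324 (mod 1955499), where 1955499 = lcm(9633, 34307).
The solution is unique modulo lcm(507, 247, 34307) = 1955499.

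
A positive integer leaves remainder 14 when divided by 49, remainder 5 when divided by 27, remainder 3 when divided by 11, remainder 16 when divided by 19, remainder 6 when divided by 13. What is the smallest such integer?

1998626

From a ≡ 14 (mod 49) write a = 14 + 49t. Substituting into a ≡ 5 (mod 27) gives 49t ≡ 18 (mod 27), and since 22⁻¹ ≡ 16 (mod 27), t ≡ 18. Hence a ≡ 14 + 49·18 = 896 (mod 1323).
From a ≡ 896 (mod 1323) write a = 896 + 1323t. Substituting into a ≡ 3 (mod 11) gives 1323t ≡ 9 (mod 11), and since 3⁻¹ ≡ 4 (mod 11), t ≡ 3. Hence a ≡ 896 + 1323·3 = 4865 (mod 14553).
From a ≡ 4865 (mod 14553) write a = 4865 + 14553t. Substituting into a ≡ 16 (mod 19) gives 14553t ≡ 15 (mod 19), and since 18⁻¹ ≡ 18 (mod 19), t ≡ 4. Hence a ≡ 4865 + 14553·4 = 63077 (mod 276507).
From a ≡ 63077 (mod 276507) write a = 63077 + 276507t. Substituting into a ≡ 6 (mod 13) gives 276507t ≡ 5 (mod 13), and since 10⁻¹ ≡ 4 (mod 13), t ≡ 7. Hence a ≡ 63077 + 276507·7 = 1998626 (mod 3594591).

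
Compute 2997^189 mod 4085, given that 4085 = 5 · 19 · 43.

3267

Mod 5: 2997 ≡ 2; by Fermat, exponent reduces to 189 mod 4 = 1; 2^1 ≡ 2 (mod 5).
Mod 19: 2997 ≡ 14; by Fermat, exponent reduces to 189 mod 18 = 9; 14^9 ≡ 18 (mod 19).
Mod 43: 2997 ≡ 30; by Fermat, exponent reduces to 189 mod 42 = 21; 30^21 ≡ 42 (mod 43).
Combine by CRT: x ≡ 2 (mod 5), x ≡ 18 (mod 19), x ≡ 42 (mod 43) ⇒ x ≡ 3267 (mod 4085).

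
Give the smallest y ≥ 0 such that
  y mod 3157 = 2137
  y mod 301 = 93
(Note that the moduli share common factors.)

81062

Combine the congruences pairwise.
gcd(3157, 301) = 7 and 7 | (93 − 2137), so the pair is consistent; merging gives y ≡ 81062 (mod 135751), where 135751 = lcm(3157, 301).
The solution is unique modulo lcm(3157, 301) = 135751.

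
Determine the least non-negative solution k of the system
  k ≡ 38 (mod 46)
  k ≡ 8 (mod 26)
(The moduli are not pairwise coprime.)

268

Combine the congruences pairwise.
gcd(46, 26) = 2 and 2 | (8 − 38), so the pair is consistent; merging gives k ≡ 268 (mod 598), where 598 = lcm(46, 26).
The solution is unique modulo lcm(46, 26) = 598.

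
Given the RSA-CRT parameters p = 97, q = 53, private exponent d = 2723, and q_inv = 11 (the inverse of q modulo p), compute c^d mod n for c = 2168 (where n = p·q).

601

d_p = d mod (p−1) = 2723 mod 96 = 35; d_q = d mod (q−1) = 19.
m₁ = c^(d_p) mod p: c ≡ 34 (mod 97), and 34^35 mod 97 = 19.
m₂ = c^(d_q) mod q: c ≡ 48 (mod 53), and 48^19 mod 53 = 18.
h = q_inv·(m₁ − m₂) mod p = 11·(19 − 18) mod 97 = 11.
m = m₂ + h·q = 18 + 11·53 = 601.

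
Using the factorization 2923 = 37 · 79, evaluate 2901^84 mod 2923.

1395

Mod 37: 2901 ≡ 15; by Fermat, exponent reduces to 84 mod 36 = 12; 15^12 ≡ 26 (mod 37).
Mod 79: 2901 ≡ 57; by Fermat, exponent reduces to 84 mod 78 = 6; 57^6 ≡ 52 (mod 79).
Combine by CRT: x ≡ 26 (mod 37), x ≡ 52 (mod 79) ⇒ x ≡ 1395 (mod 2923).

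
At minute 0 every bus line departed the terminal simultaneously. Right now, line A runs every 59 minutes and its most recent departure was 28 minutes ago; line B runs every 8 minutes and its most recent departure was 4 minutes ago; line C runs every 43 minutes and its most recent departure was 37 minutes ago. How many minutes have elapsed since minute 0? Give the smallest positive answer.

The moduli are pairwise coprime; N = 59·8·43 = 20296.
N/59 = 344; 344 ≡ 49 (mod 59); 49·53 ≡ 1, so inverse 53.
N/8 = 2537; 2537 ≡ 1 (mod 8), inverse 1.
N/43 = 472; 472 ≡ 42 (mod 43); 42·42 ≡ 1, so inverse 42.
t ≡ 28·344·53 + 4·2537·1 + 37·472·42 = 1254132.
1254132 mod 20296 = 16076.

16076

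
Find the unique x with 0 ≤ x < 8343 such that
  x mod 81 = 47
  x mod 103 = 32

8066

From x ≡ 47 (mod 81) write x = 47 + 81t. Substituting into x ≡ 32 (mod 103) gives 81t ≡ 88 (mod 103), and since 81⁻¹ ≡ 14 (mod 103), t ≡ 99. Hence x ≡ 47 + 81·99 = 8066 (mod 8343).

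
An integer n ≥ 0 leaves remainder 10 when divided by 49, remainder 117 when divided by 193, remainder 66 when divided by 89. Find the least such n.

Combine the congruences pairwise.
From n ≡ 10 (mod 49) write n = 10 + 49t. Substituting into n ≡ 117 (mod 193) gives 49t ≡ 107 (mod 193), and since 49⁻¹ ≡ 130 (mod 193), t ≡ 14. Hence n ≡ 10 + 49·14 = 696 (mod 9457).
From n ≡ 696 (mod 9457) write n = 696 + 9457t. Substituting into n ≡ 66 (mod 89) gives 9457t ≡ 82 (mod 89), and since 23⁻¹ ≡ 31 (mod 89), t ≡ 50. Hence n ≡ 696 + 9457·50 = 473546 (mod 841673).

473546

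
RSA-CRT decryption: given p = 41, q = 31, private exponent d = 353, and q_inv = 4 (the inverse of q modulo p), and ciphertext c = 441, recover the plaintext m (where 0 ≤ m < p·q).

599

d_p = d mod (p−1) = 353 mod 40 = 33; d_q = d mod (q−1) = 23.
m₁ = c^(d_p) mod p: c ≡ 31 (mod 41), and 31^33 mod 41 = 25.
m₂ = c^(d_q) mod q: c ≡ 7 (mod 31), and 7^23 mod 31 = 10.
h = q_inv·(m₁ − m₂) mod p = 4·(25 − 10) mod 41 = 19.
m = m₂ + h·q = 10 + 19·31 = 599.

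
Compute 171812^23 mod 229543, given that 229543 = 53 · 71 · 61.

95104

Mod 53: 171812 ≡ 39; 39^23 ≡ 22 (mod 53).
Mod 71: 171812 ≡ 63; 63^23 ≡ 35 (mod 71).
Mod 61: 171812 ≡ 36; 36^23 ≡ 5 (mod 61).
Combine by CRT: x ≡ 22 (mod 53), x ≡ 35 (mod 71), x ≡ 5 (mod 61) ⇒ x ≡ 95104 (mod 229543).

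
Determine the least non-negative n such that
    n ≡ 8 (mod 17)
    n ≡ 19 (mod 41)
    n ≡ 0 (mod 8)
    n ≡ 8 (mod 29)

106496

Combine the congruences pairwise.
From n ≡ 8 (mod 17) write n = 8 + 17t. Substituting into n ≡ 19 (mod 41) gives 17t ≡ 11 (mod 41), and since 17⁻¹ ≡ 29 (mod 41), t ≡ 32. Hence n ≡ 8 + 17·32 = 552 (mod 697).
From n ≡ 552 (mod 697) write n = 552 + 697t. Substituting into n ≡ 0 (mod 8) gives 697t ≡ 0 (mod 8), and since 1⁻¹ ≡ 1 (mod 8), t ≡ 0. Hence n ≡ 552 + 697·0 = 552 (mod 5576).
From n ≡ 552 (mod 5576) write n = 552 + 5576t. Substituting into n ≡ 8 (mod 29) gives 5576t ≡ 7 (mod 29), and since 8⁻¹ ≡ 11 (mod 29), t ≡ 19. Hence n ≡ 552 + 5576·19 = 106496 (mod 161704).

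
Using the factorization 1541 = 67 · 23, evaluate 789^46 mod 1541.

1498

Mod 67: 789 ≡ 52; 52^46 ≡ 24 (mod 67).
Mod 23: 789 ≡ 7; by Fermat, exponent reduces to 46 mod 22 = 2; 7^2 ≡ 3 (mod 23).
Combine by CRT: x ≡ 24 (mod 67), x ≡ 3 (mod 23) ⇒ x ≡ 1498 (mod 1541).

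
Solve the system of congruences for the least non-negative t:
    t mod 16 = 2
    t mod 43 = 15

Combine the congruences pairwise.
From t ≡ 2 (mod 16) write t = 2 + 16s. Substituting into t ≡ 15 (mod 43) gives 16s ≡ 13 (mod 43), and since 16⁻¹ ≡ 35 (mod 43), s ≡ 25. Hence t ≡ 2 + 16·25 = 402 (mod 688).

402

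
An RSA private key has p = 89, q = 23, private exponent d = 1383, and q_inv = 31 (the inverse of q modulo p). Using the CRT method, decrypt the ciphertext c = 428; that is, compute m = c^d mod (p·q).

539

d_p = d mod (p−1) = 1383 mod 88 = 63; d_q = d mod (q−1) = 19.
m₁ = c^(d_p) mod p: c ≡ 72 (mod 89), and 72^63 mod 89 = 5.
m₂ = c^(d_q) mod q: c ≡ 14 (mod 23), and 14^19 mod 23 = 10.
h = q_inv·(m₁ − m₂) mod p = 31·(5 − 10) mod 89 = 23.
m = m₂ + h·q = 10 + 23·23 = 539.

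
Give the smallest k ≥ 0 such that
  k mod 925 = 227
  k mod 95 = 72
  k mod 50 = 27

gcd(925, 95) = 5 and 5 | (72 − 227), so the pair is consistent; merging gives k ≡ 9477 (mod 17575), where 17575 = lcm(925, 95).
gcd(17575, 50) = 25 and 25 | (27 − 9477), so the pair is consistent; merging gives k ≡ 9477 (mod 35150), where 35150 = lcm(17575, 50).
The solution is unique modulo lcm(925, 95, 50) = 35150.

9477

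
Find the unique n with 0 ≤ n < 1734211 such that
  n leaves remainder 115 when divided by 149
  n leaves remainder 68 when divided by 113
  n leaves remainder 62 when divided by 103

Combine the congruences pairwise.
From n ≡ 115 (mod 149) write n = 115 + 149t. Substituting into n ≡ 68 (mod 113) gives 149t ≡ 66 (mod 113), and since 36⁻¹ ≡ 22 (mod 113), t ≡ 96. Hence n ≡ 115 + 149·96 = 14419 (mod 16837).
From n ≡ 14419 (mod 16837) write n = 14419 + 16837t. Substituting into n ≡ 62 (mod 103) gives 16837t ≡ 63 (mod 103), and since 48⁻¹ ≡ 88 (mod 103), t ≡ 85. Hence n ≡ 14419 + 16837·85 = 1445564 (mod 1734211).

1445564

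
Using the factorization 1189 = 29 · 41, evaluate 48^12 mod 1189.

687

Mod 29: 48 ≡ 19; 19^12 ≡ 20 (mod 29).
Mod 41: 48 ≡ 7; 7^12 ≡ 31 (mod 41).
Combine by CRT: x ≡ 20 (mod 29), x ≡ 31 (mod 41) ⇒ x ≡ 687 (mod 1189).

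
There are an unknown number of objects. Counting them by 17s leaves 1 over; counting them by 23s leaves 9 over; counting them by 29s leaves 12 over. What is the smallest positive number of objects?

Combine the congruences pairwise.
From N ≡ 1 (mod 17) write N = 1 + 17t. Substituting into N ≡ 9 (mod 23) gives 17t ≡ 8 (mod 23), and since 17⁻¹ ≡ 19 (mod 23), t ≡ 14. Hence N ≡ 1 + 17·14 = 239 (mod 391).
From N ≡ 239 (mod 391) write N = 239 + 391t. Substituting into N ≡ 12 (mod 29) gives 391t ≡ 5 (mod 29), and since 14⁻¹ ≡ 27 (mod 29), t ≡ 19. Hence N ≡ 239 + 391·19 = 7668 (mod 11339).

7668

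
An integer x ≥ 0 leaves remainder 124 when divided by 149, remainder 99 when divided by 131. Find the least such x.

5339

Combine the congruences pairwise.
From x ≡ 124 (mod 149) write x = 124 + 149t. Substituting into x ≡ 99 (mod 131) gives 149t ≡ 106 (mod 131), and since 18⁻¹ ≡ 51 (mod 131), t ≡ 35. Hence x ≡ 124 + 149·35 = 5339 (mod 19519).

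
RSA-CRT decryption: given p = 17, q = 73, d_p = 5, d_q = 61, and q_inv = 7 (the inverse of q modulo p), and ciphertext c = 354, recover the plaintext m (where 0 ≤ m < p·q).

964

m₁ = c^(d_p) mod p: c ≡ 14 (mod 17), and 14^5 mod 17 = 12.
m₂ = c^(d_q) mod q: c ≡ 62 (mod 73), and 62^61 mod 73 = 15.
h = q_inv·(m₁ − m₂) mod p = 7·(12 − 15) mod 17 = 13.
m = m₂ + h·q = 15 + 13·73 = 964.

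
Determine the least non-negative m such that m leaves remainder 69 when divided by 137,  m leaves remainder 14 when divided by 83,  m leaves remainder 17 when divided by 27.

122273

The moduli are pairwise coprime; N = 137·83·27 = 307017.
N/137 = 2241; 2241 ≡ 49 (mod 137); 49·14 ≡ 1, so inverse 14.
N/83 = 3699; 3699 ≡ 47 (mod 83); 47·53 ≡ 1, so inverse 53.
N/27 = 11371; 11371 ≡ 4 (mod 27); 4·7 ≡ 1, so inverse 7.
m ≡ 69·2241·14 + 14·3699·53 + 17·11371·7 = 6262613.
6262613 mod 307017 = 122273.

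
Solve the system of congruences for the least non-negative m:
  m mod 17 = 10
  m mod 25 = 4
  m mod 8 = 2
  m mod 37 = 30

68554

From m ≡ 10 (mod 17) write m = 10 + 17t. Substituting into m ≡ 4 (mod 25) gives 17t ≡ 19 (mod 25), and since 17⁻¹ ≡ 3 (mod 25), t ≡ 7. Hence m ≡ 10 + 17·7 = 129 (mod 425).
From m ≡ 129 (mod 425) write m = 129 + 425t. Substituting into m ≡ 2 (mod 8) gives 425t ≡ 1 (mod 8), and since 1⁻¹ ≡ 1 (mod 8), t ≡ 1. Hence m ≡ 129 + 425·1 = 554 (mod 3400).
From m ≡ 554 (mod 3400) write m = 554 + 3400t. Substituting into m ≡ 30 (mod 37) gives 3400t ≡ 31 (mod 37), and since 33⁻¹ ≡ 9 (mod 37), t ≡ 20. Hence m ≡ 554 + 3400·20 = 68554 (mod 125800).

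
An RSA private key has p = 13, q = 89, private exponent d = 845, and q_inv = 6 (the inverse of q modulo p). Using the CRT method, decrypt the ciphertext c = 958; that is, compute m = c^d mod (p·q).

1121

d_p = d mod (p−1) = 845 mod 12 = 5; d_q = d mod (q−1) = 53.
m₁ = c^(d_p) mod p: c ≡ 9 (mod 13), and 9^5 mod 13 = 3.
m₂ = c^(d_q) mod q: c ≡ 68 (mod 89), and 68^53 mod 89 = 53.
h = q_inv·(m₁ − m₂) mod p = 6·(3 − 53) mod 13 = 12.
m = m₂ + h·q = 53 + 12·89 = 1121.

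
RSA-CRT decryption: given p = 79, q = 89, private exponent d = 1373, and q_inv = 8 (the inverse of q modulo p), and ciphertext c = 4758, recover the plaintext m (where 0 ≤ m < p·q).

d_p = d mod (p−1) = 1373 mod 78 = 47; d_q = d mod (q−1) = 53.
m₁ = c^(d_p) mod p: c ≡ 18 (mod 79), and 18^47 mod 79 = 67.
m₂ = c^(d_q) mod q: c ≡ 41 (mod 89), and 41^53 mod 89 = 23.
h = q_inv·(m₁ − m₂) mod p = 8·(67 − 23) mod 79 = 36.
m = m₂ + h·q = 23 + 36·89 = 3227.

3227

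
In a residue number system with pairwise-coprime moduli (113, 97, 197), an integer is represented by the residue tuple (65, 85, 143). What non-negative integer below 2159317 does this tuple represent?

1378552

Combine the congruences pairwise.
From x ≡ 65 (mod 113) write x = 65 + 113t. Substituting into x ≡ 85 (mod 97) gives 113t ≡ 20 (mod 97), and since 16⁻¹ ≡ 91 (mod 97), t ≡ 74. Hence x ≡ 65 + 113·74 = 8427 (mod 10961).
From x ≡ 8427 (mod 10961) write x = 8427 + 10961t. Substituting into x ≡ 143 (mod 197) gives 10961t ≡ 187 (mod 197), and since 126⁻¹ ≡ 86 (mod 197), t ≡ 125. Hence x ≡ 8427 + 10961·125 = 1378552 (mod 2159317).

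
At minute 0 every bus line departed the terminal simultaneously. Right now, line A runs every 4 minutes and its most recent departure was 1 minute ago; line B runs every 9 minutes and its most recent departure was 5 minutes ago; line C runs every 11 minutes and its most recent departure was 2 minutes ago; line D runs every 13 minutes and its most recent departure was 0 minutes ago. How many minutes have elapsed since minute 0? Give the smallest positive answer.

1157

The moduli are pairwise coprime; N = 4·9·11·13 = 5148.
N/4 = 1287; 1287 ≡ 3 (mod 4); 3·3 ≡ 1, so inverse 3.
N/9 = 572; 572 ≡ 5 (mod 9); 5·2 ≡ 1, so inverse 2.
N/11 = 468; 468 ≡ 6 (mod 11); 6·2 ≡ 1, so inverse 2.
N/13 = 396; 396 ≡ 6 (mod 13); 6·11 ≡ 1, so inverse 11.
t ≡ 1·1287·3 + 5·572·2 + 2·468·2 + 0·396·11 = 11453.
11453 mod 5148 = 1157.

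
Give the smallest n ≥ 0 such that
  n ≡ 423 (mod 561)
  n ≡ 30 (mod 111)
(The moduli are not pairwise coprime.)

15570

gcd(561, 111) = 3 and 3 | (30 − 423), so the pair is consistent; merging gives n ≡ 15570 (mod 20757), where 20757 = lcm(561, 111).
The solution is unique modulo lcm(561, 111) = 20757.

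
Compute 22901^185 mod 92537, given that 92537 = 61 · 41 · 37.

67567

Mod 61: 22901 ≡ 26; by Fermat, exponent reduces to 185 mod 60 = 5; 26^5 ≡ 40 (mod 61).
Mod 41: 22901 ≡ 23; by Fermat, exponent reduces to 185 mod 40 = 25; 23^25 ≡ 40 (mod 41).
Mod 37: 22901 ≡ 35; by Fermat, exponent reduces to 185 mod 36 = 5; 35^5 ≡ 5 (mod 37).
Combine by CRT: x ≡ 40 (mod 61), x ≡ 40 (mod 41), x ≡ 5 (mod 37) ⇒ x ≡ 67567 (mod 92537).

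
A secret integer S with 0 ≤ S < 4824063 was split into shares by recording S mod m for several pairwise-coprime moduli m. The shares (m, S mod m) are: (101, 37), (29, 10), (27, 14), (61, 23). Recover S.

2749964

The moduli are pairwise coprime; N = 101·29·27·61 = 4824063.
N/101 = 47763; 47763 ≡ 91 (mod 101); 91·10 ≡ 1, so inverse 10.
N/29 = 166347; 166347 ≡ 3 (mod 29); 3·10 ≡ 1, so inverse 10.
N/27 = 178669; 178669 ≡ 10 (mod 27); 10·19 ≡ 1, so inverse 19.
N/61 = 79083; 79083 ≡ 27 (mod 61); 27·52 ≡ 1, so inverse 52.
S ≡ 37·47763·10 + 10·166347·10 + 14·178669·19 + 23·79083·52 = 176416232.
176416232 mod 4824063 = 2749964.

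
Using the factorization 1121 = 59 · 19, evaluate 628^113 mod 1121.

Mod 59: 628 ≡ 38; by Fermat, exponent reduces to 113 mod 58 = 55; 38^55 ≡ 30 (mod 59).
Mod 19: 628 ≡ 1; by Fermat, exponent reduces to 113 mod 18 = 5; 1^5 ≡ 1 (mod 19).
Combine by CRT: x ≡ 30 (mod 59), x ≡ 1 (mod 19) ⇒ x ≡ 856 (mod 1121).

856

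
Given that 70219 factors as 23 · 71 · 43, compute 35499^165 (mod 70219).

Mod 23: 35499 ≡ 10; by Fermat, exponent reduces to 165 mod 22 = 11; 10^11 ≡ 22 (mod 23).
Mod 71: 35499 ≡ 70; by Fermat, exponent reduces to 165 mod 70 = 25; 70^25 ≡ 70 (mod 71).
Mod 43: 35499 ≡ 24; by Fermat, exponent reduces to 165 mod 42 = 39; 24^39 ≡ 41 (mod 43).
Combine by CRT: x ≡ 22 (mod 23), x ≡ 70 (mod 71), x ≡ 41 (mod 43) ⇒ x ≡ 1632 (mod 70219).

1632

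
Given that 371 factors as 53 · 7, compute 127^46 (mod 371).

43

Mod 53: 127 ≡ 21; 21^46 ≡ 43 (mod 53).
Mod 7: 127 ≡ 1; by Fermat, exponent reduces to 46 mod 6 = 4; 1^4 ≡ 1 (mod 7).
Combine by CRT: x ≡ 43 (mod 53), x ≡ 1 (mod 7) ⇒ x ≡ 43 (mod 371).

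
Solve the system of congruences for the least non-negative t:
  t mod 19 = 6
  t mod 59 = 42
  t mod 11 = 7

The moduli are pairwise coprime; N = 19·59·11 = 12331.
N/19 = 649; 649 ≡ 3 (mod 19); 3·13 ≡ 1, so inverse 13.
N/59 = 209; 209 ≡ 32 (mod 59); 32·24 ≡ 1, so inverse 24.
N/11 = 1121; 1121 ≡ 10 (mod 11); 10·10 ≡ 1, so inverse 10.
t ≡ 6·649·13 + 42·209·24 + 7·1121·10 = 339764.
339764 mod 12331 = 6827.

6827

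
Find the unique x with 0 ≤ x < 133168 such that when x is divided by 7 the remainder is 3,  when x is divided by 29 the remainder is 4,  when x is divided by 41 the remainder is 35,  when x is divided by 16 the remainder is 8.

The moduli are pairwise coprime; N = 7·29·41·16 = 133168.
N/7 = 19024; 19024 ≡ 5 (mod 7); 5·3 ≡ 1, so inverse 3.
N/29 = 4592; 4592 ≡ 10 (mod 29); 10·3 ≡ 1, so inverse 3.
N/41 = 3248; 3248 ≡ 9 (mod 41); 9·32 ≡ 1, so inverse 32.
N/16 = 8323; 8323 ≡ 3 (mod 16); 3·11 ≡ 1, so inverse 11.
x ≡ 3·19024·3 + 4·4592·3 + 35·3248·32 + 8·8323·11 = 4596504.
4596504 mod 133168 = 68792.

68792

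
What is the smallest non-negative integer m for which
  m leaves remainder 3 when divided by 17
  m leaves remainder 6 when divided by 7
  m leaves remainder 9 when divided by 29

The moduli are pairwise coprime; N = 17·7·29 = 3451.
N/17 = 203; 203 ≡ 16 (mod 17); 16·16 ≡ 1, so inverse 16.
N/7 = 493; 493 ≡ 3 (mod 7); 3·5 ≡ 1, so inverse 5.
N/29 = 119; 119 ≡ 3 (mod 29); 3·10 ≡ 1, so inverse 10.
m ≡ 3·203·16 + 6·493·5 + 9·119·10 = 35244.
35244 mod 3451 = 734.

734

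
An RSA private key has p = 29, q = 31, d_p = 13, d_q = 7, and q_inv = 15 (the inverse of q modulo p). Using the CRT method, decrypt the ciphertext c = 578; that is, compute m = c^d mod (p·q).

m₁ = c^(d_p) mod p: c ≡ 27 (mod 29), and 27^13 mod 29 = 15.
m₂ = c^(d_q) mod q: c ≡ 20 (mod 31), and 20^7 mod 31 = 18.
h = q_inv·(m₁ − m₂) mod p = 15·(15 − 18) mod 29 = 13.
m = m₂ + h·q = 18 + 13·31 = 421.

421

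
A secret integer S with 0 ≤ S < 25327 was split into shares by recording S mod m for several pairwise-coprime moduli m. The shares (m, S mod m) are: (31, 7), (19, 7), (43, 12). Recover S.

21211

The moduli are pairwise coprime; N = 31·19·43 = 25327.
N/31 = 817; 817 ≡ 11 (mod 31); 11·17 ≡ 1, so inverse 17.
N/19 = 1333; 1333 ≡ 3 (mod 19); 3·13 ≡ 1, so inverse 13.
N/43 = 589; 589 ≡ 30 (mod 43); 30·33 ≡ 1, so inverse 33.
S ≡ 7·817·17 + 7·1333·13 + 12·589·33 = 451770.
451770 mod 25327 = 21211.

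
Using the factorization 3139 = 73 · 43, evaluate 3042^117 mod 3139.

Mod 73: 3042 ≡ 49; by Fermat, exponent reduces to 117 mod 72 = 45; 49^45 ≡ 27 (mod 73).
Mod 43: 3042 ≡ 32; by Fermat, exponent reduces to 117 mod 42 = 33; 32^33 ≡ 27 (mod 43).
Combine by CRT: x ≡ 27 (mod 73), x ≡ 27 (mod 43) ⇒ x ≡ 27 (mod 3139).

27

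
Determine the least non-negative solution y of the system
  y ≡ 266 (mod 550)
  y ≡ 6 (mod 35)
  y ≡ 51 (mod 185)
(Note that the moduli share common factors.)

Combine the congruences pairwise.
gcd(550, 35) = 5 and 5 | (6 − 266), so the pair is consistent; merging gives y ≡ 3016 (mod 3850), where 3850 = lcm(550, 35).
gcd(3850, 185) = 5 and 5 | (51 − 3016), so the pair is consistent; merging gives y ≡ 64616 (mod 142450), where 142450 = lcm(3850, 185).
The solution is unique modulo lcm(550, 35, 185) = 142450.

64616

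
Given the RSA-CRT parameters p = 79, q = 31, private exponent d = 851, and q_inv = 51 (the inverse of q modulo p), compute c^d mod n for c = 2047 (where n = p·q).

1148

d_p = d mod (p−1) = 851 mod 78 = 71; d_q = d mod (q−1) = 11.
m₁ = c^(d_p) mod p: c ≡ 72 (mod 79), and 72^71 mod 79 = 42.
m₂ = c^(d_q) mod q: c ≡ 1 (mod 31), and 1^11 mod 31 = 1.
h = q_inv·(m₁ − m₂) mod p = 51·(42 − 1) mod 79 = 37.
m = m₂ + h·q = 1 + 37·31 = 1148.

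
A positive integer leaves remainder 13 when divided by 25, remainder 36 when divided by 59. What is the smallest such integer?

From k ≡ 13 (mod 25) write k = 13 + 25t. Substituting into k ≡ 36 (mod 59) gives 25t ≡ 23 (mod 59), and since 25⁻¹ ≡ 26 (mod 59), t ≡ 8. Hence k ≡ 13 + 25·8 = 213 (mod 1475).

213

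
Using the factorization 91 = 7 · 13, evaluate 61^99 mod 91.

27

Mod 7: 61 ≡ 5; by Fermat, exponent reduces to 99 mod 6 = 3; 5^3 ≡ 6 (mod 7).
Mod 13: 61 ≡ 9; by Fermat, exponent reduces to 99 mod 12 = 3; 9^3 ≡ 1 (mod 13).
Combine by CRT: x ≡ 6 (mod 7), x ≡ 1 (mod 13) ⇒ x ≡ 27 (mod 91).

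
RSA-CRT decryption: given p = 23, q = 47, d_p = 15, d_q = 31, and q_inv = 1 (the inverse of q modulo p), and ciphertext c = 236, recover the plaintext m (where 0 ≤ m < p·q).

m₁ = c^(d_p) mod p: c ≡ 6 (mod 23), and 6^15 mod 23 = 8.
m₂ = c^(d_q) mod q: c ≡ 1 (mod 47), and 1^31 mod 47 = 1.
h = q_inv·(m₁ − m₂) mod p = 1·(8 − 1) mod 23 = 7.
m = m₂ + h·q = 1 + 7·47 = 330.

330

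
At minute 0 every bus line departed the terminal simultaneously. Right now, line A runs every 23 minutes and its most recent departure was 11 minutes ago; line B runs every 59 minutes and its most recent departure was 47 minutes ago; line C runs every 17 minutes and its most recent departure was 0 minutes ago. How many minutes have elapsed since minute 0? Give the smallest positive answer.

17629

From t ≡ 11 (mod 23) write t = 11 + 23s. Substituting into t ≡ 47 (mod 59) gives 23s ≡ 36 (mod 59), and since 23⁻¹ ≡ 18 (mod 59), s ≡ 58. Hence t ≡ 11 + 23·58 = 1345 (mod 1357).
From t ≡ 1345 (mod 1357) write t = 1345 + 1357s. Substituting into t ≡ 0 (mod 17) gives 1357s ≡ 15 (mod 17), and since 14⁻¹ ≡ 11 (mod 17), s ≡ 12. Hence t ≡ 1345 + 1357·12 = 17629 (mod 23069).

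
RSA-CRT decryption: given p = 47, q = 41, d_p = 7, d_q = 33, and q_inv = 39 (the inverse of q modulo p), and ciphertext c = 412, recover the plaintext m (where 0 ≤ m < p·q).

1755

m₁ = c^(d_p) mod p: c ≡ 36 (mod 47), and 36^7 mod 47 = 16.
m₂ = c^(d_q) mod q: c ≡ 2 (mod 41), and 2^33 mod 41 = 33.
h = q_inv·(m₁ − m₂) mod p = 39·(16 − 33) mod 47 = 42.
m = m₂ + h·q = 33 + 42·41 = 1755.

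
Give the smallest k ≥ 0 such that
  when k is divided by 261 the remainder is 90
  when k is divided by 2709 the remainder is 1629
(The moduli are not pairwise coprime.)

66645

Combine the congruences pairwise.
gcd(261, 2709) = 9 and 9 | (1629 − 90), so the pair is consistent; merging gives k ≡ 66645 (mod 78561), where 78561 = lcm(261, 2709).
The solution is unique modulo lcm(261, 2709) = 78561.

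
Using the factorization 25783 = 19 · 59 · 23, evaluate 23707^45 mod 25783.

23730

Mod 19: 23707 ≡ 14; by Fermat, exponent reduces to 45 mod 18 = 9; 14^9 ≡ 18 (mod 19).
Mod 59: 23707 ≡ 48; 48^45 ≡ 12 (mod 59).
Mod 23: 23707 ≡ 17; by Fermat, exponent reduces to 45 mod 22 = 1; 17^1 ≡ 17 (mod 23).
Combine by CRT: x ≡ 18 (mod 19), x ≡ 12 (mod 59), x ≡ 17 (mod 23) ⇒ x ≡ 23730 (mod 25783).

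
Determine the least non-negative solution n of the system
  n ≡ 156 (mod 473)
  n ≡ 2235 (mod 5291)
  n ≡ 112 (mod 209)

Combine the congruences pairwise.
gcd(473, 5291) = 11 and 11 | (2235 − 156), so the pair is consistent; merging gives n ≡ 76309 (mod 227513), where 227513 = lcm(473, 5291).
gcd(227513, 209) = 11 and 11 | (112 − 76309), so the pair is consistent; merging gives n ≡ 4171543 (mod 4322747), where 4322747 = lcm(227513, 209).
The solution is unique modulo lcm(473, 5291, 209) = 4322747.

4171543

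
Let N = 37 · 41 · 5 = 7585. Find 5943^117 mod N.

Mod 37: 5943 ≡ 23; by Fermat, exponent reduces to 117 mod 36 = 9; 23^9 ≡ 6 (mod 37).
Mod 41: 5943 ≡ 39; by Fermat, exponent reduces to 117 mod 40 = 37; 39^37 ≡ 5 (mod 41).
Mod 5: 5943 ≡ 3; by Fermat, exponent reduces to 117 mod 4 = 1; 3^1 ≡ 3 (mod 5).
Combine by CRT: x ≡ 6 (mod 37), x ≡ 5 (mod 41), x ≡ 3 (mod 5) ⇒ x ≡ 1153 (mod 7585).

1153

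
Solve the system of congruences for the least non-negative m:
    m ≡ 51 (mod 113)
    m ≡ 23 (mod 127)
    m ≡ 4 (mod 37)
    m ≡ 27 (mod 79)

9916818

The moduli are pairwise coprime; N = 113·127·37·79 = 41947973.
N/113 = 371221; 371221 ≡ 16 (mod 113); 16·106 ≡ 1, so inverse 106.
N/127 = 330299; 330299 ≡ 99 (mod 127); 99·68 ≡ 1, so inverse 68.
N/37 = 1133729; 1133729 ≡ 12 (mod 37); 12·34 ≡ 1, so inverse 34.
N/79 = 530987; 530987 ≡ 28 (mod 79); 28·48 ≡ 1, so inverse 48.
m ≡ 51·371221·106 + 23·330299·68 + 4·1133729·34 + 27·530987·48 = 3365754658.
3365754658 mod 41947973 = 9916818.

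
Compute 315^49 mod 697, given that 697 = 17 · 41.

485

Mod 17: 315 ≡ 9; by Fermat, exponent reduces to 49 mod 16 = 1; 9^1 ≡ 9 (mod 17).
Mod 41: 315 ≡ 28; by Fermat, exponent reduces to 49 mod 40 = 9; 28^9 ≡ 34 (mod 41).
Combine by CRT: x ≡ 9 (mod 17), x ≡ 34 (mod 41) ⇒ x ≡ 485 (mod 697).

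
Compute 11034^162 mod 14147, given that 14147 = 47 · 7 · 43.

9906

Mod 47: 11034 ≡ 36; by Fermat, exponent reduces to 162 mod 46 = 24; 36^24 ≡ 36 (mod 47).
Mod 7: 11034 ≡ 2; since 6 | 162, by Fermat 2^162 ≡ 1 (mod 7).
Mod 43: 11034 ≡ 26; by Fermat, exponent reduces to 162 mod 42 = 36; 26^36 ≡ 16 (mod 43).
Combine by CRT: x ≡ 36 (mod 47), x ≡ 1 (mod 7), x ≡ 16 (mod 43) ⇒ x ≡ 9906 (mod 14147).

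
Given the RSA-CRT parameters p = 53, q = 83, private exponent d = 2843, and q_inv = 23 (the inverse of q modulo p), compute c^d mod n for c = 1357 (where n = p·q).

1178

d_p = d mod (p−1) = 2843 mod 52 = 35; d_q = d mod (q−1) = 55.
m₁ = c^(d_p) mod p: c ≡ 32 (mod 53), and 32^35 mod 53 = 12.
m₂ = c^(d_q) mod q: c ≡ 29 (mod 83), and 29^55 mod 83 = 16.
h = q_inv·(m₁ − m₂) mod p = 23·(12 − 16) mod 53 = 14.
m = m₂ + h·q = 16 + 14·83 = 1178.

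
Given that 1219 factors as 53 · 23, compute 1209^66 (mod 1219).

116

Mod 53: 1209 ≡ 43; by Fermat, exponent reduces to 66 mod 52 = 14; 43^14 ≡ 10 (mod 53).
Mod 23: 1209 ≡ 13; since 22 | 66, by Fermat 13^66 ≡ 1 (mod 23).
Combine by CRT: x ≡ 10 (mod 53), x ≡ 1 (mod 23) ⇒ x ≡ 116 (mod 1219).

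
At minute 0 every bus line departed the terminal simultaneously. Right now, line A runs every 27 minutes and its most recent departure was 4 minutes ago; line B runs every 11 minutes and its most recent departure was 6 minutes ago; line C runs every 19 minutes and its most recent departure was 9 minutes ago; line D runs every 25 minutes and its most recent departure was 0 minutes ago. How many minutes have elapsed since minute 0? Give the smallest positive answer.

From t ≡ 4 (mod 27) write t = 4 + 27s. Substituting into t ≡ 6 (mod 11) gives 27s ≡ 2 (mod 11), and since 5⁻¹ ≡ 9 (mod 11), s ≡ 7. Hence t ≡ 4 + 27·7 = 193 (mod 297).
From t ≡ 193 (mod 297) write t = 193 + 297s. Substituting into t ≡ 9 (mod 19) gives 297s ≡ 6 (mod 19), and since 12⁻¹ ≡ 8 (mod 19), s ≡ 10. Hence t ≡ 193 + 297·10 = 3163 (mod 5643).
From t ≡ 3163 (mod 5643) write t = 3163 + 5643s. Substituting into t ≡ 0 (mod 25) gives 5643s ≡ 12 (mod 25), and since 18⁻¹ ≡ 7 (mod 25), s ≡ 9. Hence t ≡ 3163 + 5643·9 = 53950 (mod 141075).

53950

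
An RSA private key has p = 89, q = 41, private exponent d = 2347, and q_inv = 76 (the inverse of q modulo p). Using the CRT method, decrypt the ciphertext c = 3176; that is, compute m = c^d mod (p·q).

d_p = d mod (p−1) = 2347 mod 88 = 59; d_q = d mod (q−1) = 27.
m₁ = c^(d_p) mod p: c ≡ 61 (mod 89), and 61^59 mod 89 = 13.
m₂ = c^(d_q) mod q: c ≡ 19 (mod 41), and 19^27 mod 41 = 11.
h = q_inv·(m₁ − m₂) mod p = 76·(13 − 11) mod 89 = 63.
m = m₂ + h·q = 11 + 63·41 = 2594.

2594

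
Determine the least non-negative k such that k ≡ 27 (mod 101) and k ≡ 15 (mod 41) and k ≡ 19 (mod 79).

The moduli are pairwise coprime; N = 101·41·79 = 327139.
N/101 = 3239; 3239 ≡ 7 (mod 101); 7·29 ≡ 1, so inverse 29.
N/41 = 7979; 7979 ≡ 25 (mod 41); 25·23 ≡ 1, so inverse 23.
N/79 = 4141; 4141 ≡ 33 (mod 79); 33·12 ≡ 1, so inverse 12.
k ≡ 27·3239·29 + 15·7979·23 + 19·4141·12 = 6233040.
6233040 mod 327139 = 17399.

17399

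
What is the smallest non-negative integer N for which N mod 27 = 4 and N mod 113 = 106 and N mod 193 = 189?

From N ≡ 4 (mod 27) write N = 4 + 27t. Substituting into N ≡ 106 (mod 113) gives 27t ≡ 102 (mod 113), and since 27⁻¹ ≡ 67 (mod 113), t ≡ 54. Hence N ≡ 4 + 27·54 = 1462 (mod 3051).
From N ≡ 1462 (mod 3051) write N = 1462 + 3051t. Substituting into N ≡ 189 (mod 193) gives 3051t ≡ 78 (mod 193), and since 156⁻¹ ≡ 73 (mod 193), t ≡ 97. Hence N ≡ 1462 + 3051·97 = 297409 (mod 588843).

297409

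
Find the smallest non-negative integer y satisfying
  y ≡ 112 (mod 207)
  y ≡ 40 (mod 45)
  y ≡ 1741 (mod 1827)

gcd(207, 45) = 9 and 9 | (40 − 112), so the pair is consistent; merging gives y ≡ 940 (mod 1035), where 1035 = lcm(207, 45).
gcd(1035, 1827) = 9 and 9 | (1741 − 940), so the pair is consistent; merging gives y ≡ 178960 (mod 210105), where 210105 = lcm(1035, 1827).
The solution is unique modulo lcm(207, 45, 1827) = 210105.

178960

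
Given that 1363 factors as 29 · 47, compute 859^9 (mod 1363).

810

Mod 29: 859 ≡ 18; 18^9 ≡ 27 (mod 29).
Mod 47: 859 ≡ 13; 13^9 ≡ 11 (mod 47).
Combine by CRT: x ≡ 27 (mod 29), x ≡ 11 (mod 47) ⇒ x ≡ 810 (mod 1363).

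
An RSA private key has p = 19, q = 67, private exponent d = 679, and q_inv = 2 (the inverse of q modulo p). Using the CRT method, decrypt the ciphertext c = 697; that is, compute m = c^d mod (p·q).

d_p = d mod (p−1) = 679 mod 18 = 13; d_q = d mod (q−1) = 19.
m₁ = c^(d_p) mod p: c ≡ 13 (mod 19), and 13^13 mod 19 = 15.
m₂ = c^(d_q) mod q: c ≡ 27 (mod 67), and 27^19 mod 67 = 58.
h = q_inv·(m₁ − m₂) mod p = 2·(15 − 58) mod 19 = 9.
m = m₂ + h·q = 58 + 9·67 = 661.

661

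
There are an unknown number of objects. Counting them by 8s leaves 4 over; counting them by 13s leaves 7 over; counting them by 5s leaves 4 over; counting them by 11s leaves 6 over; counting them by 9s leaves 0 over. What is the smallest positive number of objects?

46404

From N ≡ 4 (mod 8) write N = 4 + 8t. Substituting into N ≡ 7 (mod 13) gives 8t ≡ 3 (mod 13), and since 8⁻¹ ≡ 5 (mod 13), t ≡ 2. Hence N ≡ 4 + 8·2 = 20 (mod 104).
From N ≡ 20 (mod 104) write N = 20 + 104t. Substituting into N ≡ 4 (mod 5) gives 104t ≡ 4 (mod 5), and since 4⁻¹ ≡ 4 (mod 5), t ≡ 1. Hence N ≡ 20 + 104·1 = 124 (mod 520).
From N ≡ 124 (mod 520) write N = 124 + 520t. Substituting into N ≡ 6 (mod 11) gives 520t ≡ 3 (mod 11), and since 3⁻¹ ≡ 4 (mod 11), t ≡ 1. Hence N ≡ 124 + 520·1 = 644 (mod 5720).
From N ≡ 644 (mod 5720) write N = 644 + 5720t. Substituting into N ≡ 0 (mod 9) gives 5720t ≡ 4 (mod 9), and since 5⁻¹ ≡ 2 (mod 9), t ≡ 8. Hence N ≡ 644 + 5720·8 = 46404 (mod 51480).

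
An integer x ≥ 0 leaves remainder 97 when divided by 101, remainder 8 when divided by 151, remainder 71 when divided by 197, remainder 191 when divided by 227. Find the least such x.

The moduli are pairwise coprime; N = 101·151·197·227 = 682009469.
N/101 = 6752569; 6752569 ≡ 12 (mod 101); 12·59 ≡ 1, so inverse 59.
N/151 = 4516619; 4516619 ≡ 58 (mod 151); 58·138 ≡ 1, so inverse 138.
N/197 = 3461977; 3461977 ≡ 96 (mod 197); 96·39 ≡ 1, so inverse 39.
N/227 = 3004447; 3004447 ≡ 102 (mod 227); 102·69 ≡ 1, so inverse 69.
x ≡ 97·6752569·59 + 8·4516619·138 + 71·3461977·39 + 191·3004447·69 = 92813121089.
92813121089 mod 682009469 = 59833305.

59833305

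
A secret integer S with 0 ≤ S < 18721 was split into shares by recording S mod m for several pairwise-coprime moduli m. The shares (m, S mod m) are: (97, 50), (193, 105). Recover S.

Combine the congruences pairwise.
From S ≡ 50 (mod 97) write S = 50 + 97t. Substituting into S ≡ 105 (mod 193) gives 97t ≡ 55 (mod 193), and since 97⁻¹ ≡ 2 (mod 193), t ≡ 110. Hence S ≡ 50 + 97·110 = 10720 (mod 18721).

10720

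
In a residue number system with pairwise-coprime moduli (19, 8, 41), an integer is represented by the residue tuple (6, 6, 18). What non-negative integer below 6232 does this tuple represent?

6086

From x ≡ 6 (mod 19) write x = 6 + 19t. Substituting into x ≡ 6 (mod 8) gives 19t ≡ 0 (mod 8), and since 3⁻¹ ≡ 3 (mod 8), t ≡ 0. Hence x ≡ 6 + 19·0 = 6 (mod 152).
From x ≡ 6 (mod 152) write x = 6 + 152t. Substituting into x ≡ 18 (mod 41) gives 152t ≡ 12 (mod 41), and since 29⁻¹ ≡ 17 (mod 41), t ≡ 40. Hence x ≡ 6 + 152·40 = 6086 (mod 6232).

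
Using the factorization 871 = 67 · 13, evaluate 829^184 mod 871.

627

Mod 67: 829 ≡ 25; by Fermat, exponent reduces to 184 mod 66 = 52; 25^52 ≡ 24 (mod 67).
Mod 13: 829 ≡ 10; by Fermat, exponent reduces to 184 mod 12 = 4; 10^4 ≡ 3 (mod 13).
Combine by CRT: x ≡ 24 (mod 67), x ≡ 3 (mod 13) ⇒ x ≡ 627 (mod 871).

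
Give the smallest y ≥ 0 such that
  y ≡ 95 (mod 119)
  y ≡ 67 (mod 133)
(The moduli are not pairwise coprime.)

gcd(119, 133) = 7 and 7 | (67 − 95), so the pair is consistent; merging gives y ≡ 333 (mod 2261), where 2261 = lcm(119, 133).
The solution is unique modulo lcm(119, 133) = 2261.

333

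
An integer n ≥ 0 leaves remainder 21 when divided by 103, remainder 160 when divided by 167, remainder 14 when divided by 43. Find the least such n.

583825

The moduli are pairwise coprime; M = 103·167·43 = 739643.
M/103 = 7181; 7181 ≡ 74 (mod 103); 74·71 ≡ 1, so inverse 71.
M/167 = 4429; 4429 ≡ 87 (mod 167); 87·48 ≡ 1, so inverse 48.
M/43 = 17201; 17201 ≡ 1 (mod 43), inverse 1.
n ≡ 21·7181·71 + 160·4429·48 + 14·17201·1 = 44962405.
44962405 mod 739643 = 583825.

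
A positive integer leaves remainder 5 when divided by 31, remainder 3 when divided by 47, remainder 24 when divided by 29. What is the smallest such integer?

1648

From k ≡ 5 (mod 31) write k = 5 + 31t. Substituting into k ≡ 3 (mod 47) gives 31t ≡ 45 (mod 47), and since 31⁻¹ ≡ 44 (mod 47), t ≡ 6. Hence k ≡ 5 + 31·6 = 191 (mod 1457).
From k ≡ 191 (mod 1457) write k = 191 + 1457t. Substituting into k ≡ 24 (mod 29) gives 1457t ≡ 7 (mod 29), and since 7⁻¹ ≡ 25 (mod 29), t ≡ 1. Hence k ≡ 191 + 1457·1 = 1648 (mod 42253).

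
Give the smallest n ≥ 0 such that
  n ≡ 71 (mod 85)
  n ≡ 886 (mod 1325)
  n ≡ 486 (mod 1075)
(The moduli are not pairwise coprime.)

Combine the congruences pairwise.
gcd(85, 1325) = 5 and 5 | (886 − 71), so the pair is consistent; merging gives n ≡ 22086 (mod 22525), where 22525 = lcm(85, 1325).
gcd(22525, 1075) = 25 and 25 | (486 − 22086), so the pair is consistent; merging gives n ≡ 67136 (mod 968575), where 968575 = lcm(22525, 1075).
The solution is unique modulo lcm(85, 1325, 1075) = 968575.

67136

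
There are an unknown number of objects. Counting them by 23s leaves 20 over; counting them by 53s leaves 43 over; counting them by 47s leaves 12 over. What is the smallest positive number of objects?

Combine the congruences pairwise.
From N ≡ 20 (mod 23) write N = 20 + 23t. Substituting into N ≡ 43 (mod 53) gives 23t ≡ 23 (mod 53), and since 23⁻¹ ≡ 30 (mod 53), t ≡ 1. Hence N ≡ 20 + 23·1 = 43 (mod 1219).
From N ≡ 43 (mod 1219) write N = 43 + 1219t. Substituting into N ≡ 12 (mod 47) gives 1219t ≡ 16 (mod 47), and since 44⁻¹ ≡ 31 (mod 47), t ≡ 26. Hence N ≡ 43 + 1219·26 = 31737 (mod 57293).

31737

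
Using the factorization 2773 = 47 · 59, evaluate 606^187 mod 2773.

Mod 47: 606 ≡ 42; by Fermat, exponent reduces to 187 mod 46 = 3; 42^3 ≡ 16 (mod 47).
Mod 59: 606 ≡ 16; by Fermat, exponent reduces to 187 mod 58 = 13; 16^13 ≡ 12 (mod 59).
Combine by CRT: x ≡ 16 (mod 47), x ≡ 12 (mod 59) ⇒ x ≡ 956 (mod 2773).

956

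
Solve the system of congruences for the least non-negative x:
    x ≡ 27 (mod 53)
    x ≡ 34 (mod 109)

3631

Combine the congruences pairwise.
From x ≡ 27 (mod 53) write x = 27 + 53t. Substituting into x ≡ 34 (mod 109) gives 53t ≡ 7 (mod 109), and since 53⁻¹ ≡ 72 (mod 109), t ≡ 68. Hence x ≡ 27 + 53·68 = 3631 (mod 5777).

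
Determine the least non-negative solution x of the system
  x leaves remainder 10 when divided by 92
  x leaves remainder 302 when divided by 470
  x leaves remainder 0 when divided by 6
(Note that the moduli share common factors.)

gcd(92, 470) = 2 and 2 | (302 − 10), so the pair is consistent; merging gives x ≡ 12522 (mod 21620), where 21620 = lcm(92, 470).
gcd(21620, 6) = 2 and 2 | (0 − 12522), so the pair is consistent; merging gives x ≡ 12522 (mod 64860), where 64860 = lcm(21620, 6).
The solution is unique modulo lcm(92, 470, 6) = 64860.

12522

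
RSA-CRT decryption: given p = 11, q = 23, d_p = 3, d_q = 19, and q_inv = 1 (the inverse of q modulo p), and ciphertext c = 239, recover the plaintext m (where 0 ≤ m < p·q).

m₁ = c^(d_p) mod p: c ≡ 8 (mod 11), and 8^3 mod 11 = 6.
m₂ = c^(d_q) mod q: c ≡ 9 (mod 23), and 9^19 mod 23 = 13.
h = q_inv·(m₁ − m₂) mod p = 1·(6 − 13) mod 11 = 4.
m = m₂ + h·q = 13 + 4·23 = 105.

105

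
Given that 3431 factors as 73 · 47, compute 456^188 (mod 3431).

Mod 73: 456 ≡ 18; by Fermat, exponent reduces to 188 mod 72 = 44; 18^44 ≡ 4 (mod 73).
Mod 47: 456 ≡ 33; by Fermat, exponent reduces to 188 mod 46 = 4; 33^4 ≡ 17 (mod 47).
Combine by CRT: x ≡ 4 (mod 73), x ≡ 17 (mod 47) ⇒ x ≡ 1756 (mod 3431).

1756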